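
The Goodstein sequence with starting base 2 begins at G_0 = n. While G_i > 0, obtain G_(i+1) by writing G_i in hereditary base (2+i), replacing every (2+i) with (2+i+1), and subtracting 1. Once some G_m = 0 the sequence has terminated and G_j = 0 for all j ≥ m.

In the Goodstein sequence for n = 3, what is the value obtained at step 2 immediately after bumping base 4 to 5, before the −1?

3 —HB2→ 2 + 1 —bump→ 3 + 1 = 4 —(−1)→ 3
3 —HB3→ 3 —bump→ 4 = 4 —(−1)→ 3
3 —HB4→ 3 —bump→ 3 = 3 —(−1)→ 2

3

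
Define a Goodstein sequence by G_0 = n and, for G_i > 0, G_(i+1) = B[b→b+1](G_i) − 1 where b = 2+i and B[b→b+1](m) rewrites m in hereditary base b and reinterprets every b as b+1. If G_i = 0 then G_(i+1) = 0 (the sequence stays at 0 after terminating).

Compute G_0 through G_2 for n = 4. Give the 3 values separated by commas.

[0] 4 ≡ 2^2 (base 2). Lift 3: 27. −1: 26.
[1] 26 ≡ 2·3^2 + 2·3 + 2 (base 3). Lift 4: 42. −1: 41.

4, 26, 41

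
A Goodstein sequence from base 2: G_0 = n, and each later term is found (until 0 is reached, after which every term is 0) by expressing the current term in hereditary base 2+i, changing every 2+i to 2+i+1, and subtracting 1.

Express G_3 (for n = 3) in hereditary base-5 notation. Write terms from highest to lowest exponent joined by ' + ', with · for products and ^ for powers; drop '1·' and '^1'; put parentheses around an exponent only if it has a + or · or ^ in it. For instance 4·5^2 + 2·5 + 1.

i=0: 3 = 2 + 1 (b=2); 2→3: 3 + 1 = 4; 4−1 = 3
i=1: 3 = 3 (b=3); 3→4: 4 = 4; 4−1 = 3
i=2: 3 = 3 (b=4); 4→5: 3 = 3; 3−1 = 2

2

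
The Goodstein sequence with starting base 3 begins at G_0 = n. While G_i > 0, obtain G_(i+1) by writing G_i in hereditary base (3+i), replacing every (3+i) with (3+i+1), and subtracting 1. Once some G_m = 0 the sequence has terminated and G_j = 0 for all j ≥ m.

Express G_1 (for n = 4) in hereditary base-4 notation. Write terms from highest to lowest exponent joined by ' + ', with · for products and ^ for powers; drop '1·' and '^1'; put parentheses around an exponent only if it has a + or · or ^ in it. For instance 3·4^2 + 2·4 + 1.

4

(0) 4|_3 = 3 + 1 ↦ 4 + 1|_4 = 5 ⇒ 4
(1) 4|_4 = 4 ↦ 5|_5 = 5 ⇒ 4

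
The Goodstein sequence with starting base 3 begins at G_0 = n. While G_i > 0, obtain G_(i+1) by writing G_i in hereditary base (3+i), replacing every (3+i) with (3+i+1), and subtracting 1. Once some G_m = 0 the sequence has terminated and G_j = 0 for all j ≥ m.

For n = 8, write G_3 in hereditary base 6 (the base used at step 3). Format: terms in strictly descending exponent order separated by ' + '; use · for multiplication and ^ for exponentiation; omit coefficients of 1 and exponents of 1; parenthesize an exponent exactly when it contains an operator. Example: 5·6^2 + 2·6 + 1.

i=0: 8 = 2·3 + 2 (b=3); 3→4: 2·4 + 2 = 10; 10−1 = 9
i=1: 9 = 2·4 + 1 (b=4); 4→5: 2·5 + 1 = 11; 11−1 = 10
i=2: 10 = 2·5 (b=5); 5→6: 2·6 = 12; 12−1 = 11
i=3: 11 = 6 + 5 (b=6); 6→7: 7 + 5 = 12; 12−1 = 11

6 + 5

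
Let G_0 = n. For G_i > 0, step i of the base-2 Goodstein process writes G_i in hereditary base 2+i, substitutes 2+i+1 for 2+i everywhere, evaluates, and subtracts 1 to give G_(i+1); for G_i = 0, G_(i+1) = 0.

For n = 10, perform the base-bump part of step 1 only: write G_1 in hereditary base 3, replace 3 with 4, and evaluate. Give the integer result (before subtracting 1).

(0) 10|_2 = 2^(2 + 1) + 2 ↦ 3^(3 + 1) + 3|_3 = 84 ⇒ 83
(1) 83|_3 = 3^(3 + 1) + 2 ↦ 4^(4 + 1) + 2|_4 = 1026 ⇒ 1025

1026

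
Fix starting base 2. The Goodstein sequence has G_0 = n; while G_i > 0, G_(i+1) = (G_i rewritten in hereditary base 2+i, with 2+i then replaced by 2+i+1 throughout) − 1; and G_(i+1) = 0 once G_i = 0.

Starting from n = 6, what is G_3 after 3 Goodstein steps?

G_0=6  [base 2] 2^2 + 2  →[2↦3]→  3^3 + 3 = 30  −1 ⇒ G_1=29
G_1=29  [base 3] 3^3 + 2  →[3↦4]→  4^4 + 2 = 258  −1 ⇒ G_2=257
G_2=257  [base 4] 4^4 + 1  →[4↦5]→  5^5 + 1 = 3126  −1 ⇒ G_3=3125
G_3=3125  [base 5] 5^5  →[5↦6]→  6^6 = 46656  −1 ⇒ G_4=46655

3125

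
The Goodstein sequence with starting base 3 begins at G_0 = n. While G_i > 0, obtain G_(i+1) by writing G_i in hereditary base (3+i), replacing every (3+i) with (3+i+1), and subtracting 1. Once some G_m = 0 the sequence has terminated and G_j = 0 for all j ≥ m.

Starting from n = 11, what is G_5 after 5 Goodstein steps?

43

G_0 = 11. HB_3(11) = 3^2 + 2. Bump = 18. G_1 = 17.
G_1 = 17. HB_4(17) = 4^2 + 1. Bump = 26. G_2 = 25.
G_2 = 25. HB_5(25) = 5^2. Bump = 36. G_3 = 35.
G_3 = 35. HB_6(35) = 5·6 + 5. Bump = 40. G_4 = 39.
G_4 = 39. HB_7(39) = 5·7 + 4. Bump = 44. G_5 = 43.
G_5 = 43. HB_8(43) = 5·8 + 3. Bump = 48. G_6 = 47.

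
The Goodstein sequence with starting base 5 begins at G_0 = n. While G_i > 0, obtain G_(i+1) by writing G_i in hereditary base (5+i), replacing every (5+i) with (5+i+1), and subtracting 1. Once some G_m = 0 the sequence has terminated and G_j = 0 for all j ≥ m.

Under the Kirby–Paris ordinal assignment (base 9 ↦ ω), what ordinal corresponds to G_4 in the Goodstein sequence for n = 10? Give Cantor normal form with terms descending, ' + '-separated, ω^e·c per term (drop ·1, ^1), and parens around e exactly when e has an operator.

ω + 2

[0] 10 ≡ 2·5 (base 5). Lift 6: 12. −1: 11.
[1] 11 ≡ 6 + 5 (base 6). Lift 7: 12. −1: 11.
[2] 11 ≡ 7 + 4 (base 7). Lift 8: 12. −1: 11.
[3] 11 ≡ 8 + 3 (base 8). Lift 9: 12. −1: 11.
[4] 11 ≡ 9 + 2 (base 9). Lift 10: 12. −1: 11.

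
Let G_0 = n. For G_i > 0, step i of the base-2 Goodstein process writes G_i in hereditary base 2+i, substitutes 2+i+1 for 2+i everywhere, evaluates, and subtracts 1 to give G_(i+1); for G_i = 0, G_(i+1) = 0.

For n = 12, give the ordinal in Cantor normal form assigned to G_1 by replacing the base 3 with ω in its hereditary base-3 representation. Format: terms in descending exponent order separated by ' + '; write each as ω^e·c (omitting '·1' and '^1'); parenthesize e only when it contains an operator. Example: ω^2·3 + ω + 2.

G_0=12  [base 2] 2^(2 + 1) + 2^2  →[2↦3]→  3^(3 + 1) + 3^3 = 108  −1 ⇒ G_1=107
G_1=107  [base 3] 3^(3 + 1) + 2·3^2 + 2·3 + 2  →[3↦4]→  4^(4 + 1) + 2·4^2 + 2·4 + 2 = 1066  −1 ⇒ G_2=1065

ω^(ω + 1) + ω^2·2 + ω·2 + 2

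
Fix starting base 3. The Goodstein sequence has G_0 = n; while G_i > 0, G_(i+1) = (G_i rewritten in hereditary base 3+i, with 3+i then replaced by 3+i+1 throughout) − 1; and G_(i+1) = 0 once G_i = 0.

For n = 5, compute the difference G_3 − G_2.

(0) 5|_3 = 3 + 2 ↦ 4 + 2|_4 = 6 ⇒ 5
(1) 5|_4 = 4 + 1 ↦ 5 + 1|_5 = 6 ⇒ 5
(2) 5|_5 = 5 ↦ 6|_6 = 6 ⇒ 5

0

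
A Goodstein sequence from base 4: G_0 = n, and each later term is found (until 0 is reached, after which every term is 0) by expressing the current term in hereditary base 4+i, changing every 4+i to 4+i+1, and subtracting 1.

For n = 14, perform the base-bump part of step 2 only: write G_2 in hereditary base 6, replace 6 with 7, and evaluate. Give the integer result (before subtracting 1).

G_0=14  [base 4] 3·4 + 2  →[4↦5]→  3·5 + 2 = 17  −1 ⇒ G_1=16
G_1=16  [base 5] 3·5 + 1  →[5↦6]→  3·6 + 1 = 19  −1 ⇒ G_2=18
G_2=18  [base 6] 3·6  →[6↦7]→  3·7 = 21  −1 ⇒ G_3=20

21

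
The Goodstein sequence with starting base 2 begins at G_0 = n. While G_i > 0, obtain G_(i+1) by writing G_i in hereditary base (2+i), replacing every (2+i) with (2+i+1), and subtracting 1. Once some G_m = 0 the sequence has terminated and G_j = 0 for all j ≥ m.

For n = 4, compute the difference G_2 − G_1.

step 0: 4 = 2^2; sub 3 for 2: 3^3; = 27; G_1 = 27−1 = 26
step 1: 26 = 2·3^2 + 2·3 + 2; sub 4 for 3: 2·4^2 + 2·4 + 2; = 42; G_2 = 42−1 = 41

15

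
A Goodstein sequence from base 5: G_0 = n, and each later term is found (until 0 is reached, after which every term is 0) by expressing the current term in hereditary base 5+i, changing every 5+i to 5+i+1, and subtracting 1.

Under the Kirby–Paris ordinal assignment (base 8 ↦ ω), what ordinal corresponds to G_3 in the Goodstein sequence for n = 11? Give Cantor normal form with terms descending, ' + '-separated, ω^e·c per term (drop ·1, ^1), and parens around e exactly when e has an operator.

ω + 5

G_0=11  [base 5] 2·5 + 1  →[5↦6]→  2·6 + 1 = 13  −1 ⇒ G_1=12
G_1=12  [base 6] 2·6  →[6↦7]→  2·7 = 14  −1 ⇒ G_2=13
G_2=13  [base 7] 7 + 6  →[7↦8]→  8 + 6 = 14  −1 ⇒ G_3=13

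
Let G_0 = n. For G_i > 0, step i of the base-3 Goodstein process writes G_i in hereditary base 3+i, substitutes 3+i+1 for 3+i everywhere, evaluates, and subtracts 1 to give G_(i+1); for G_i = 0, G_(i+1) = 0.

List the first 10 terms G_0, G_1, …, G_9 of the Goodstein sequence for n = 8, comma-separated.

step 0: 8 = 2·3 + 2; sub 4 for 3: 2·4 + 2; = 10; G_1 = 10−1 = 9
step 1: 9 = 2·4 + 1; sub 5 for 4: 2·5 + 1; = 11; G_2 = 11−1 = 10
step 2: 10 = 2·5; sub 6 for 5: 2·6; = 12; G_3 = 12−1 = 11
step 3: 11 = 6 + 5; sub 7 for 6: 7 + 5; = 12; G_4 = 12−1 = 11
step 4: 11 = 7 + 4; sub 8 for 7: 8 + 4; = 12; G_5 = 12−1 = 11
step 5: 11 = 8 + 3; sub 9 for 8: 9 + 3; = 12; G_6 = 12−1 = 11
step 6: 11 = 9 + 2; sub 10 for 9: 10 + 2; = 12; G_7 = 12−1 = 11
step 7: 11 = 10 + 1; sub 11 for 10: 11 + 1; = 12; G_8 = 12−1 = 11
step 8: 11 = 11; sub 12 for 11: 12; = 12; G_9 = 12−1 = 11

8, 9, 10, 11, 11, 11, 11, 11, 11, 11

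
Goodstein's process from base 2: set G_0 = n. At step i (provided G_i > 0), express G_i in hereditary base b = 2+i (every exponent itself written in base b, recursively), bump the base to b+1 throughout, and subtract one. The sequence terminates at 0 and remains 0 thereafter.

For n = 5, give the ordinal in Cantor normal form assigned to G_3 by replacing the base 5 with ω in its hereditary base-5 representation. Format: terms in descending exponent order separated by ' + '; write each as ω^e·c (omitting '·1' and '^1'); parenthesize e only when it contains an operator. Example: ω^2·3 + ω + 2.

step 0: 5 = 2^2 + 1; sub 3 for 2: 3^3 + 1; = 28; G_1 = 28−1 = 27
step 1: 27 = 3^3; sub 4 for 3: 4^4; = 256; G_2 = 256−1 = 255
step 2: 255 = 3·4^3 + 3·4^2 + 3·4 + 3; sub 5 for 4: 3·5^3 + 3·5^2 + 3·5 + 3; = 468; G_3 = 468−1 = 467
step 3: 467 = 3·5^3 + 3·5^2 + 3·5 + 2; sub 6 for 5: 3·6^3 + 3·6^2 + 3·6 + 2; = 776; G_4 = 776−1 = 775

ω^3·3 + ω^2·3 + ω·3 + 2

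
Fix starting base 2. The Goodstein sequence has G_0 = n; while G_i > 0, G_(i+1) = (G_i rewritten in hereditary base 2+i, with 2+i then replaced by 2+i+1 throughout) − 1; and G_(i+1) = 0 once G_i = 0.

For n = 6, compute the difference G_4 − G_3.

[0] 6 ≡ 2^2 + 2 (base 2). Lift 3: 30. −1: 29.
[1] 29 ≡ 3^3 + 2 (base 3). Lift 4: 258. −1: 257.
[2] 257 ≡ 4^4 + 1 (base 4). Lift 5: 3126. −1: 3125.
[3] 3125 ≡ 5^5 (base 5). Lift 6: 46656. −1: 46655.

43530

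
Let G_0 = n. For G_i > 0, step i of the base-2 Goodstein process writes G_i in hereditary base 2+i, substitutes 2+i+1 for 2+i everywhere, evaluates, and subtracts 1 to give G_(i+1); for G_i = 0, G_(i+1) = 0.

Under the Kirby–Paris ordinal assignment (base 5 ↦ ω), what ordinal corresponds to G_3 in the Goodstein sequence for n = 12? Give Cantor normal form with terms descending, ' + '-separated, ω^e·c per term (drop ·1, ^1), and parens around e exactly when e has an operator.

G_0 = 12. HB_2(12) = 2^(2 + 1) + 2^2. Bump = 108. G_1 = 107.
G_1 = 107. HB_3(107) = 3^(3 + 1) + 2·3^2 + 2·3 + 2. Bump = 1066. G_2 = 1065.
G_2 = 1065. HB_4(1065) = 4^(4 + 1) + 2·4^2 + 2·4 + 1. Bump = 15686. G_3 = 15685.
G_3 = 15685. HB_5(15685) = 5^(5 + 1) + 2·5^2 + 2·5. Bump = 280020. G_4 = 280019.

ω^(ω + 1) + ω^2·2 + ω·2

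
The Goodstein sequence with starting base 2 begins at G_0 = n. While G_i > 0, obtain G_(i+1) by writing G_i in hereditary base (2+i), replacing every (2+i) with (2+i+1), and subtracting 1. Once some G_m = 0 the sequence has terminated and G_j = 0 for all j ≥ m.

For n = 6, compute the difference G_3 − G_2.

G_0 = 6. HB_2(6) = 2^2 + 2. Bump = 30. G_1 = 29.
G_1 = 29. HB_3(29) = 3^3 + 2. Bump = 258. G_2 = 257.
G_2 = 257. HB_4(257) = 4^4 + 1. Bump = 3126. G_3 = 3125.

2868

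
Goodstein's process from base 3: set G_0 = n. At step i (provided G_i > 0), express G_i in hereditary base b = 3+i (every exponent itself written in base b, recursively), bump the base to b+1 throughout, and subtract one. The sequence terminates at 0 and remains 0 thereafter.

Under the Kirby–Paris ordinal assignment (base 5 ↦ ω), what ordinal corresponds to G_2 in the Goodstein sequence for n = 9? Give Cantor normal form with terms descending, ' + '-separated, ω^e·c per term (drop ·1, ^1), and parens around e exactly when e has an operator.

G_0=9  [base 3] 3^2  →[3↦4]→  4^2 = 16  −1 ⇒ G_1=15
G_1=15  [base 4] 3·4 + 3  →[4↦5]→  3·5 + 3 = 18  −1 ⇒ G_2=17
G_2=17  [base 5] 3·5 + 2  →[5↦6]→  3·6 + 2 = 20  −1 ⇒ G_3=19

ω·3 + 2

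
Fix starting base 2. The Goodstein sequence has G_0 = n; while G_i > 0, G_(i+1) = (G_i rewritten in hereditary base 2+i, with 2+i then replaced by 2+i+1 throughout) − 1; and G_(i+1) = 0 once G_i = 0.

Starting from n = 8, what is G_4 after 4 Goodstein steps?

93395

G_0 = 8. HB_2(8) = 2^(2 + 1). Bump = 81. G_1 = 80.
G_1 = 80. HB_3(80) = 2·3^3 + 2·3^2 + 2·3 + 2. Bump = 554. G_2 = 553.
G_2 = 553. HB_4(553) = 2·4^4 + 2·4^2 + 2·4 + 1. Bump = 6311. G_3 = 6310.
G_3 = 6310. HB_5(6310) = 2·5^5 + 2·5^2 + 2·5. Bump = 93396. G_4 = 93395.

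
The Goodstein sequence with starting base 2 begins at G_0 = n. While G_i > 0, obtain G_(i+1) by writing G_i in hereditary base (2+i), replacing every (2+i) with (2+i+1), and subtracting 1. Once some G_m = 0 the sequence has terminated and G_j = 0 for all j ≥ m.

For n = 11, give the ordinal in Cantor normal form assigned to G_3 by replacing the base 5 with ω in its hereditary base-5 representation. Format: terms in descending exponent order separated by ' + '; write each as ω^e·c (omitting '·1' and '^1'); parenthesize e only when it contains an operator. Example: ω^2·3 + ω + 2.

ω^(ω + 1) + 2

step 0: 11 = 2^(2 + 1) + 2 + 1; sub 3 for 2: 3^(3 + 1) + 3 + 1; = 85; G_1 = 85−1 = 84
step 1: 84 = 3^(3 + 1) + 3; sub 4 for 3: 4^(4 + 1) + 4; = 1028; G_2 = 1028−1 = 1027
step 2: 1027 = 4^(4 + 1) + 3; sub 5 for 4: 5^(5 + 1) + 3; = 15628; G_3 = 15628−1 = 15627
step 3: 15627 = 5^(5 + 1) + 2; sub 6 for 5: 6^(6 + 1) + 2; = 279938; G_4 = 279938−1 = 279937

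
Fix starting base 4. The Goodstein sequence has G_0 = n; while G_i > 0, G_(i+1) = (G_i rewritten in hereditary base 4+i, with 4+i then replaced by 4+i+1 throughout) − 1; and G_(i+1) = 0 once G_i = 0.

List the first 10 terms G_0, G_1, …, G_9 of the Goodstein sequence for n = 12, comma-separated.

12, 14, 15, 16, 17, 18, 19, 19, 19, 19

G_0=12  [base 4] 3·4  →[4↦5]→  3·5 = 15  −1 ⇒ G_1=14
G_1=14  [base 5] 2·5 + 4  →[5↦6]→  2·6 + 4 = 16  −1 ⇒ G_2=15
G_2=15  [base 6] 2·6 + 3  →[6↦7]→  2·7 + 3 = 17  −1 ⇒ G_3=16
G_3=16  [base 7] 2·7 + 2  →[7↦8]→  2·8 + 2 = 18  −1 ⇒ G_4=17
G_4=17  [base 8] 2·8 + 1  →[8↦9]→  2·9 + 1 = 19  −1 ⇒ G_5=18
G_5=18  [base 9] 2·9  →[9↦10]→  2·10 = 20  −1 ⇒ G_6=19
G_6=19  [base 10] 10 + 9  →[10↦11]→  11 + 9 = 20  −1 ⇒ G_7=19
G_7=19  [base 11] 11 + 8  →[11↦12]→  12 + 8 = 20  −1 ⇒ G_8=19
G_8=19  [base 12] 12 + 7  →[12↦13]→  13 + 7 = 20  −1 ⇒ G_9=19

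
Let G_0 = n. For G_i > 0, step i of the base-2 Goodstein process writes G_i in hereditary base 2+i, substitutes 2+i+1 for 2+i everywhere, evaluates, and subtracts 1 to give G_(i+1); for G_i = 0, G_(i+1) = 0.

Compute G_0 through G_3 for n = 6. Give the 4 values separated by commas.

6, 29, 257, 3125

[0] 6 ≡ 2^2 + 2 (base 2). Lift 3: 30. −1: 29.
[1] 29 ≡ 3^3 + 2 (base 3). Lift 4: 258. −1: 257.
[2] 257 ≡ 4^4 + 1 (base 4). Lift 5: 3126. −1: 3125.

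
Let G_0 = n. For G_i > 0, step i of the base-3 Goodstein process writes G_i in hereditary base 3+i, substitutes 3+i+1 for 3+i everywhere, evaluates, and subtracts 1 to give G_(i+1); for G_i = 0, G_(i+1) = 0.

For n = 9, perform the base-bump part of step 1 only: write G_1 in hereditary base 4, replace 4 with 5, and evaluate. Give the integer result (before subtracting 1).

18

(0) 9|_3 = 3^2 ↦ 4^2|_4 = 16 ⇒ 15
(1) 15|_4 = 3·4 + 3 ↦ 3·5 + 3|_5 = 18 ⇒ 17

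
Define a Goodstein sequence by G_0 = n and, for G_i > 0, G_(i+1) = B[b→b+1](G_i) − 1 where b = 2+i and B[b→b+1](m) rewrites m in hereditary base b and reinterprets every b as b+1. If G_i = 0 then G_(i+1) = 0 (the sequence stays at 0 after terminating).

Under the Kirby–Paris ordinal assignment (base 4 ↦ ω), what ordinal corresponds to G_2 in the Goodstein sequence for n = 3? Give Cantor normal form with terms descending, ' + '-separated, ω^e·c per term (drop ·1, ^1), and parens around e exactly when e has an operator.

[0] 3 ≡ 2 + 1 (base 2). Lift 3: 4. −1: 3.
[1] 3 ≡ 3 (base 3). Lift 4: 4. −1: 3.

3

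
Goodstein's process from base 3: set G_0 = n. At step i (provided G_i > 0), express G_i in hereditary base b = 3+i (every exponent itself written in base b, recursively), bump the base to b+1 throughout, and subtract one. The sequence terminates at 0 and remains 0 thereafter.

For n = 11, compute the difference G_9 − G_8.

4

step 0: 11 = 3^2 + 2; sub 4 for 3: 4^2 + 2; = 18; G_1 = 18−1 = 17
step 1: 17 = 4^2 + 1; sub 5 for 4: 5^2 + 1; = 26; G_2 = 26−1 = 25
step 2: 25 = 5^2; sub 6 for 5: 6^2; = 36; G_3 = 36−1 = 35
step 3: 35 = 5·6 + 5; sub 7 for 6: 5·7 + 5; = 40; G_4 = 40−1 = 39
step 4: 39 = 5·7 + 4; sub 8 for 7: 5·8 + 4; = 44; G_5 = 44−1 = 43
step 5: 43 = 5·8 + 3; sub 9 for 8: 5·9 + 3; = 48; G_6 = 48−1 = 47
step 6: 47 = 5·9 + 2; sub 10 for 9: 5·10 + 2; = 52; G_7 = 52−1 = 51
step 7: 51 = 5·10 + 1; sub 11 for 10: 5·11 + 1; = 56; G_8 = 56−1 = 55
step 8: 55 = 5·11; sub 12 for 11: 5·12; = 60; G_9 = 60−1 = 59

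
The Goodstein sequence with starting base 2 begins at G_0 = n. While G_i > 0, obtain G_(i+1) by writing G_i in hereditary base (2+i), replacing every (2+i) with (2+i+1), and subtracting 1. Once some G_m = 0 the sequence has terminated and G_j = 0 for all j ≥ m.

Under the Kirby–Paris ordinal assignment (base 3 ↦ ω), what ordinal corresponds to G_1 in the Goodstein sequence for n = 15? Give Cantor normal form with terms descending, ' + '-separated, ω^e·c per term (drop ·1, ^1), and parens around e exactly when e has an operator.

15 —HB2→ 2^(2 + 1) + 2^2 + 2 + 1 —bump→ 3^(3 + 1) + 3^3 + 3 + 1 = 112 —(−1)→ 111
111 —HB3→ 3^(3 + 1) + 3^3 + 3 —bump→ 4^(4 + 1) + 4^4 + 4 = 1284 —(−1)→ 1283

ω^(ω + 1) + ω^ω + ω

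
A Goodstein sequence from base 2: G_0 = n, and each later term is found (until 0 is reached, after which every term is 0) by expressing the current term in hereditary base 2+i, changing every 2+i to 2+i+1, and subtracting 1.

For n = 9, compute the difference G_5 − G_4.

(0) 9|_2 = 2^(2 + 1) + 1 ↦ 3^(3 + 1) + 1|_3 = 82 ⇒ 81
(1) 81|_3 = 3^(3 + 1) ↦ 4^(4 + 1)|_4 = 1024 ⇒ 1023
(2) 1023|_4 = 3·4^4 + 3·4^3 + 3·4^2 + 3·4 + 3 ↦ 3·5^5 + 3·5^3 + 3·5^2 + 3·5 + 3|_5 = 9843 ⇒ 9842
(3) 9842|_5 = 3·5^5 + 3·5^3 + 3·5^2 + 3·5 + 2 ↦ 3·6^6 + 3·6^3 + 3·6^2 + 3·6 + 2|_6 = 140744 ⇒ 140743
(4) 140743|_6 = 3·6^6 + 3·6^3 + 3·6^2 + 3·6 + 1 ↦ 3·7^7 + 3·7^3 + 3·7^2 + 3·7 + 1|_7 = 2471827 ⇒ 2471826

2331083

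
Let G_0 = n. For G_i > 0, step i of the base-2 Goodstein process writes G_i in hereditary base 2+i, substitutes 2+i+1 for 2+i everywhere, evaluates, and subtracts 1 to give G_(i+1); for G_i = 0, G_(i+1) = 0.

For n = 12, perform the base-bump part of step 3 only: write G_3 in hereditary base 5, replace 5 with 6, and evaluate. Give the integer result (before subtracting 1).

G_0 = 12. HB_2(12) = 2^(2 + 1) + 2^2. Bump = 108. G_1 = 107.
G_1 = 107. HB_3(107) = 3^(3 + 1) + 2·3^2 + 2·3 + 2. Bump = 1066. G_2 = 1065.
G_2 = 1065. HB_4(1065) = 4^(4 + 1) + 2·4^2 + 2·4 + 1. Bump = 15686. G_3 = 15685.

280020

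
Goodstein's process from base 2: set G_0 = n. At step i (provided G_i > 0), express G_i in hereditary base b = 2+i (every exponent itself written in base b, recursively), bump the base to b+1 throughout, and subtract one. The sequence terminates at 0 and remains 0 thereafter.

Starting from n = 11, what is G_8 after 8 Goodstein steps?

G_0 = 11. HB_2(11) = 2^(2 + 1) + 2 + 1. Bump = 85. G_1 = 84.
G_1 = 84. HB_3(84) = 3^(3 + 1) + 3. Bump = 1028. G_2 = 1027.
G_2 = 1027. HB_4(1027) = 4^(4 + 1) + 3. Bump = 15628. G_3 = 15627.
G_3 = 15627. HB_5(15627) = 5^(5 + 1) + 2. Bump = 279938. G_4 = 279937.
G_4 = 279937. HB_6(279937) = 6^(6 + 1) + 1. Bump = 5764802. G_5 = 5764801.
G_5 = 5764801. HB_7(5764801) = 7^(7 + 1). Bump = 134217728. G_6 = 134217727.
G_6 = 134217727. HB_8(134217727) = 7·8^8 + 7·8^7 + 7·8^6 + 7·8^5 + 7·8^4 + 7·8^3 + 7·8^2 + 7·8 + 7. Bump = 2749609303. G_7 = 2749609302.
G_7 = 2749609302. HB_9(2749609302) = 7·9^9 + 7·9^7 + 7·9^6 + 7·9^5 + 7·9^4 + 7·9^3 + 7·9^2 + 7·9 + 6. Bump = 70077777776. G_8 = 70077777775.
G_8 = 70077777775. HB_10(70077777775) = 7·10^10 + 7·10^7 + 7·10^6 + 7·10^5 + 7·10^4 + 7·10^3 + 7·10^2 + 7·10 + 5. Bump = 1997331745491. G_9 = 1997331745490.

70077777775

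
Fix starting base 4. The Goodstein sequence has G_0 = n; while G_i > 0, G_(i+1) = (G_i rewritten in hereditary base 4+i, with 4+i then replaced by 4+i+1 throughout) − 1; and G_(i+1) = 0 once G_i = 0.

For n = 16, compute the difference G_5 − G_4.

3

(0) 16|_4 = 4^2 ↦ 5^2|_5 = 25 ⇒ 24
(1) 24|_5 = 4·5 + 4 ↦ 4·6 + 4|_6 = 28 ⇒ 27
(2) 27|_6 = 4·6 + 3 ↦ 4·7 + 3|_7 = 31 ⇒ 30
(3) 30|_7 = 4·7 + 2 ↦ 4·8 + 2|_8 = 34 ⇒ 33
(4) 33|_8 = 4·8 + 1 ↦ 4·9 + 1|_9 = 37 ⇒ 36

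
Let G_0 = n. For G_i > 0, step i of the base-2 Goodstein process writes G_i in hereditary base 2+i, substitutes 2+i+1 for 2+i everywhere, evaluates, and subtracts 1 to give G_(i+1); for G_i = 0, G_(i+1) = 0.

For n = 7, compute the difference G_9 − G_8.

72273438

[0] 7 ≡ 2^2 + 2 + 1 (base 2). Lift 3: 31. −1: 30.
[1] 30 ≡ 3^3 + 3 (base 3). Lift 4: 260. −1: 259.
[2] 259 ≡ 4^4 + 3 (base 4). Lift 5: 3128. −1: 3127.
[3] 3127 ≡ 5^5 + 2 (base 5). Lift 6: 46658. −1: 46657.
[4] 46657 ≡ 6^6 + 1 (base 6). Lift 7: 823544. −1: 823543.
[5] 823543 ≡ 7^7 (base 7). Lift 8: 16777216. −1: 16777215.
[6] 16777215 ≡ 7·8^7 + 7·8^6 + 7·8^5 + 7·8^4 + 7·8^3 + 7·8^2 + 7·8 + 7 (base 8). Lift 9: 37665880. −1: 37665879.
[7] 37665879 ≡ 7·9^7 + 7·9^6 + 7·9^5 + 7·9^4 + 7·9^3 + 7·9^2 + 7·9 + 6 (base 9). Lift 10: 77777776. −1: 77777775.
[8] 77777775 ≡ 7·10^7 + 7·10^6 + 7·10^5 + 7·10^4 + 7·10^3 + 7·10^2 + 7·10 + 5 (base 10). Lift 11: 150051214. −1: 150051213.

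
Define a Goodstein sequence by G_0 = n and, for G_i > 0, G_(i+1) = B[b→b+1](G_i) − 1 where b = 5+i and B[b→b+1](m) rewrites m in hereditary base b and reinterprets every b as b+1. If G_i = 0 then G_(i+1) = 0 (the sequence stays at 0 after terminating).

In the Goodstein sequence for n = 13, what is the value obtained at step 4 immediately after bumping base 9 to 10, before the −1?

18

(0) 13|_5 = 2·5 + 3 ↦ 2·6 + 3|_6 = 15 ⇒ 14
(1) 14|_6 = 2·6 + 2 ↦ 2·7 + 2|_7 = 16 ⇒ 15
(2) 15|_7 = 2·7 + 1 ↦ 2·8 + 1|_8 = 17 ⇒ 16
(3) 16|_8 = 2·8 ↦ 2·9|_9 = 18 ⇒ 17
(4) 17|_9 = 9 + 8 ↦ 10 + 8|_10 = 18 ⇒ 17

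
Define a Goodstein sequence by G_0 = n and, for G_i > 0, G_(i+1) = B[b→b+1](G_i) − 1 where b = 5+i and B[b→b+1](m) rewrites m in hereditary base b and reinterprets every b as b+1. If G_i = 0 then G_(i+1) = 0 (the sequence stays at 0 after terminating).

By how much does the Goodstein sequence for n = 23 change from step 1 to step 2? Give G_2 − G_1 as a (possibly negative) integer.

base 5: 23 = 4·5 + 3; at 6: 4·6 + 3 = 27; next = 26
base 6: 26 = 4·6 + 2; at 7: 4·7 + 2 = 30; next = 29

3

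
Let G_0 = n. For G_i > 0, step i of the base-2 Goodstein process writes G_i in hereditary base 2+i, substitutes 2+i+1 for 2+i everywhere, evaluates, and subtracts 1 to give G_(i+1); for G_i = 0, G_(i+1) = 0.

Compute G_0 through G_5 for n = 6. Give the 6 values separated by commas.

6, 29, 257, 3125, 46655, 98039

[0] 6 ≡ 2^2 + 2 (base 2). Lift 3: 30. −1: 29.
[1] 29 ≡ 3^3 + 2 (base 3). Lift 4: 258. −1: 257.
[2] 257 ≡ 4^4 + 1 (base 4). Lift 5: 3126. −1: 3125.
[3] 3125 ≡ 5^5 (base 5). Lift 6: 46656. −1: 46655.
[4] 46655 ≡ 5·6^5 + 5·6^4 + 5·6^3 + 5·6^2 + 5·6 + 5 (base 6). Lift 7: 98040. −1: 98039.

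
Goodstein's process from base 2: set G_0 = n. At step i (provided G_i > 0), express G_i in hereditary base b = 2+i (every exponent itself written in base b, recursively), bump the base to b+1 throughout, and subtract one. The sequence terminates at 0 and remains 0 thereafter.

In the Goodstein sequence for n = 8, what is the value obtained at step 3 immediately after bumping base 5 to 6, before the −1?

93396

i=0: 8 = 2^(2 + 1) (b=2); 2→3: 3^(3 + 1) = 81; 81−1 = 80
i=1: 80 = 2·3^3 + 2·3^2 + 2·3 + 2 (b=3); 3→4: 2·4^4 + 2·4^2 + 2·4 + 2 = 554; 554−1 = 553
i=2: 553 = 2·4^4 + 2·4^2 + 2·4 + 1 (b=4); 4→5: 2·5^5 + 2·5^2 + 2·5 + 1 = 6311; 6311−1 = 6310
i=3: 6310 = 2·5^5 + 2·5^2 + 2·5 (b=5); 5→6: 2·6^6 + 2·6^2 + 2·6 = 93396; 93396−1 = 93395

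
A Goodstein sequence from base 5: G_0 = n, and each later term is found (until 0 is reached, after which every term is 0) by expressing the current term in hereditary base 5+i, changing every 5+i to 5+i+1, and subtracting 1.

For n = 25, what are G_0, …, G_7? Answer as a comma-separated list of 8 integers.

base 5: 25 = 5^2; at 6: 6^2 = 36; next = 35
base 6: 35 = 5·6 + 5; at 7: 5·7 + 5 = 40; next = 39
base 7: 39 = 5·7 + 4; at 8: 5·8 + 4 = 44; next = 43
base 8: 43 = 5·8 + 3; at 9: 5·9 + 3 = 48; next = 47
base 9: 47 = 5·9 + 2; at 10: 5·10 + 2 = 52; next = 51
base 10: 51 = 5·10 + 1; at 11: 5·11 + 1 = 56; next = 55
base 11: 55 = 5·11; at 12: 5·12 = 60; next = 59

25, 35, 39, 43, 47, 51, 55, 59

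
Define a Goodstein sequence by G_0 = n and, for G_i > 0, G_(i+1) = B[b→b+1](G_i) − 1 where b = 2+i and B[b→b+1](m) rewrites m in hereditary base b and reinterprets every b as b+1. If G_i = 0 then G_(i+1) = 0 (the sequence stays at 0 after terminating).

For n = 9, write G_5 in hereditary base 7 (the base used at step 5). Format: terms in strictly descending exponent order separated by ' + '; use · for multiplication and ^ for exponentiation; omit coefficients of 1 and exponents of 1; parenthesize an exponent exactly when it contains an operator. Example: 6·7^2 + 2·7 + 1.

3·7^7 + 3·7^3 + 3·7^2 + 3·7

step 0: 9 = 2^(2 + 1) + 1; sub 3 for 2: 3^(3 + 1) + 1; = 82; G_1 = 82−1 = 81
step 1: 81 = 3^(3 + 1); sub 4 for 3: 4^(4 + 1); = 1024; G_2 = 1024−1 = 1023
step 2: 1023 = 3·4^4 + 3·4^3 + 3·4^2 + 3·4 + 3; sub 5 for 4: 3·5^5 + 3·5^3 + 3·5^2 + 3·5 + 3; = 9843; G_3 = 9843−1 = 9842
step 3: 9842 = 3·5^5 + 3·5^3 + 3·5^2 + 3·5 + 2; sub 6 for 5: 3·6^6 + 3·6^3 + 3·6^2 + 3·6 + 2; = 140744; G_4 = 140744−1 = 140743
step 4: 140743 = 3·6^6 + 3·6^3 + 3·6^2 + 3·6 + 1; sub 7 for 6: 3·7^7 + 3·7^3 + 3·7^2 + 3·7 + 1; = 2471827; G_5 = 2471827−1 = 2471826
step 5: 2471826 = 3·7^7 + 3·7^3 + 3·7^2 + 3·7; sub 8 for 7: 3·8^8 + 3·8^3 + 3·8^2 + 3·8; = 50333400; G_6 = 50333400−1 = 50333399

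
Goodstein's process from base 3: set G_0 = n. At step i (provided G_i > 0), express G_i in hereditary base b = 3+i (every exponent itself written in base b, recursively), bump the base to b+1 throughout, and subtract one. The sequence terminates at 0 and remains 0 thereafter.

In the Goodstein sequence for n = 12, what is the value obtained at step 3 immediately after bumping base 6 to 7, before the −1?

50

12 —HB3→ 3^2 + 3 —bump→ 4^2 + 4 = 20 —(−1)→ 19
19 —HB4→ 4^2 + 3 —bump→ 5^2 + 3 = 28 —(−1)→ 27
27 —HB5→ 5^2 + 2 —bump→ 6^2 + 2 = 38 —(−1)→ 37
37 —HB6→ 6^2 + 1 —bump→ 7^2 + 1 = 50 —(−1)→ 49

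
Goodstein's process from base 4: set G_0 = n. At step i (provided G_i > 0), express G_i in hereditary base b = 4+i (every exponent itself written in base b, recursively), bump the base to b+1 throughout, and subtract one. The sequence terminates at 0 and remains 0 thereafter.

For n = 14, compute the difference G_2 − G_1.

2

i=0: 14 = 3·4 + 2 (b=4); 4→5: 3·5 + 2 = 17; 17−1 = 16
i=1: 16 = 3·5 + 1 (b=5); 5→6: 3·6 + 1 = 19; 19−1 = 18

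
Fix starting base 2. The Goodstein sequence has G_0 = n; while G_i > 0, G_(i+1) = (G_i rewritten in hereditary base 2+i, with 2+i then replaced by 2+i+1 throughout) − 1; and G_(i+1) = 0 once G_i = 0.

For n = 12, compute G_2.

i=0: 12 = 2^(2 + 1) + 2^2 (b=2); 2→3: 3^(3 + 1) + 3^3 = 108; 108−1 = 107
i=1: 107 = 3^(3 + 1) + 2·3^2 + 2·3 + 2 (b=3); 3→4: 4^(4 + 1) + 2·4^2 + 2·4 + 2 = 1066; 1066−1 = 1065
i=2: 1065 = 4^(4 + 1) + 2·4^2 + 2·4 + 1 (b=4); 4→5: 5^(5 + 1) + 2·5^2 + 2·5 + 1 = 15686; 15686−1 = 15685

1065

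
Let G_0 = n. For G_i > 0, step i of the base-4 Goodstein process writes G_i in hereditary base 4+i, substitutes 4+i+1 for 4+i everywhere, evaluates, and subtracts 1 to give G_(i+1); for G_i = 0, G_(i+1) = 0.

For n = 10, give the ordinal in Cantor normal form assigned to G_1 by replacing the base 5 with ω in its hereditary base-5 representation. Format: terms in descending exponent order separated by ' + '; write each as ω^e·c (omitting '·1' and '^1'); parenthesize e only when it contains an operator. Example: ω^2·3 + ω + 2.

i=0: 10 = 2·4 + 2 (b=4); 4→5: 2·5 + 2 = 12; 12−1 = 11
i=1: 11 = 2·5 + 1 (b=5); 5→6: 2·6 + 1 = 13; 13−1 = 12

ω·2 + 1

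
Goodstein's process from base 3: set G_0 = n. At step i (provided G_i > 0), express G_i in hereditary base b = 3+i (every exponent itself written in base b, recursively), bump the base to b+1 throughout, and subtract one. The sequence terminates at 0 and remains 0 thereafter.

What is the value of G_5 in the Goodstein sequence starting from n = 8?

11

8 —HB3→ 2·3 + 2 —bump→ 2·4 + 2 = 10 —(−1)→ 9
9 —HB4→ 2·4 + 1 —bump→ 2·5 + 1 = 11 —(−1)→ 10
10 —HB5→ 2·5 —bump→ 2·6 = 12 —(−1)→ 11
11 —HB6→ 6 + 5 —bump→ 7 + 5 = 12 —(−1)→ 11
11 —HB7→ 7 + 4 —bump→ 8 + 4 = 12 —(−1)→ 11
11 —HB8→ 8 + 3 —bump→ 9 + 3 = 12 —(−1)→ 11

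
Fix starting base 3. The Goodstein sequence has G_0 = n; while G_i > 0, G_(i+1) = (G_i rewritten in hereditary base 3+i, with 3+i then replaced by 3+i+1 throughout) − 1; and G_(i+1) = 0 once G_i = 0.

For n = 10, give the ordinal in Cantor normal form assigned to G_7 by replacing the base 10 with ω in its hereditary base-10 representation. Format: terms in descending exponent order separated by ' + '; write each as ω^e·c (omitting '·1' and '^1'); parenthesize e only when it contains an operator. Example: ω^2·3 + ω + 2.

ω·3 + 9

base 3: 10 = 3^2 + 1; at 4: 4^2 + 1 = 17; next = 16
base 4: 16 = 4^2; at 5: 5^2 = 25; next = 24
base 5: 24 = 4·5 + 4; at 6: 4·6 + 4 = 28; next = 27
base 6: 27 = 4·6 + 3; at 7: 4·7 + 3 = 31; next = 30
base 7: 30 = 4·7 + 2; at 8: 4·8 + 2 = 34; next = 33
base 8: 33 = 4·8 + 1; at 9: 4·9 + 1 = 37; next = 36
base 9: 36 = 4·9; at 10: 4·10 = 40; next = 39
base 10: 39 = 3·10 + 9; at 11: 3·11 + 9 = 42; next = 41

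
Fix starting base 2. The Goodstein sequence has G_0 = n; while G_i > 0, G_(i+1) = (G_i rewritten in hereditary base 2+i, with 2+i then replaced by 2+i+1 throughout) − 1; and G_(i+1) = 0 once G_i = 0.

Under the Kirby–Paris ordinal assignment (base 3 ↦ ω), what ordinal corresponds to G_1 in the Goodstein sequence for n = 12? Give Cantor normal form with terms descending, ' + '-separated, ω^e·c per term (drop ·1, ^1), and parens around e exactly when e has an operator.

ω^(ω + 1) + ω^2·2 + ω·2 + 2

G_0=12  [base 2] 2^(2 + 1) + 2^2  →[2↦3]→  3^(3 + 1) + 3^3 = 108  −1 ⇒ G_1=107
G_1=107  [base 3] 3^(3 + 1) + 2·3^2 + 2·3 + 2  →[3↦4]→  4^(4 + 1) + 2·4^2 + 2·4 + 2 = 1066  −1 ⇒ G_2=1065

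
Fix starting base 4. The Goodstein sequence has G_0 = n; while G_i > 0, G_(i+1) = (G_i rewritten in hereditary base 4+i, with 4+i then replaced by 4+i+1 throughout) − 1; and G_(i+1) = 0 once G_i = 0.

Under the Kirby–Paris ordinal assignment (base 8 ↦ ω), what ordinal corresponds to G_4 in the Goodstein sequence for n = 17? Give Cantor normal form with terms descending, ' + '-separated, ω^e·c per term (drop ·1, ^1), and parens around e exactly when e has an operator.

G_0 = 17. HB_4(17) = 4^2 + 1. Bump = 26. G_1 = 25.
G_1 = 25. HB_5(25) = 5^2. Bump = 36. G_2 = 35.
G_2 = 35. HB_6(35) = 5·6 + 5. Bump = 40. G_3 = 39.
G_3 = 39. HB_7(39) = 5·7 + 4. Bump = 44. G_4 = 43.
G_4 = 43. HB_8(43) = 5·8 + 3. Bump = 48. G_5 = 47.

ω·5 + 3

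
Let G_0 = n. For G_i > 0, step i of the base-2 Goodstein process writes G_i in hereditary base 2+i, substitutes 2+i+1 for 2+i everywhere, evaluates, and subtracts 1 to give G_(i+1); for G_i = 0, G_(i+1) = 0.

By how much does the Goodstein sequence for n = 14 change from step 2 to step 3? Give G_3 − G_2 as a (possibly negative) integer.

G_0=14  [base 2] 2^(2 + 1) + 2^2 + 2  →[2↦3]→  3^(3 + 1) + 3^3 + 3 = 111  −1 ⇒ G_1=110
G_1=110  [base 3] 3^(3 + 1) + 3^3 + 2  →[3↦4]→  4^(4 + 1) + 4^4 + 2 = 1282  −1 ⇒ G_2=1281
G_2=1281  [base 4] 4^(4 + 1) + 4^4 + 1  →[4↦5]→  5^(5 + 1) + 5^5 + 1 = 18751  −1 ⇒ G_3=18750

17469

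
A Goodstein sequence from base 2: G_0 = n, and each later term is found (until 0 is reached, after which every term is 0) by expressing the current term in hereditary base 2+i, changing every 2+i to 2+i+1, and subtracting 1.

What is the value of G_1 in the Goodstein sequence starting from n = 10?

83

G_0 = 10. HB_2(10) = 2^(2 + 1) + 2. Bump = 84. G_1 = 83.
G_1 = 83. HB_3(83) = 3^(3 + 1) + 2. Bump = 1026. G_2 = 1025.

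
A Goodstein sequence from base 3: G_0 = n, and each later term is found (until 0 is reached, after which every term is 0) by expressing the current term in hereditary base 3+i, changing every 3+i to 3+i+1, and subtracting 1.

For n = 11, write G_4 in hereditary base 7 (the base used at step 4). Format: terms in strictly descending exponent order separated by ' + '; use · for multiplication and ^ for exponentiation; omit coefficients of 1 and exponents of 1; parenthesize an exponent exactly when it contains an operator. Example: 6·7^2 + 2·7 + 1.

G_0=11  [base 3] 3^2 + 2  →[3↦4]→  4^2 + 2 = 18  −1 ⇒ G_1=17
G_1=17  [base 4] 4^2 + 1  →[4↦5]→  5^2 + 1 = 26  −1 ⇒ G_2=25
G_2=25  [base 5] 5^2  →[5↦6]→  6^2 = 36  −1 ⇒ G_3=35
G_3=35  [base 6] 5·6 + 5  →[6↦7]→  5·7 + 5 = 40  −1 ⇒ G_4=39

5·7 + 4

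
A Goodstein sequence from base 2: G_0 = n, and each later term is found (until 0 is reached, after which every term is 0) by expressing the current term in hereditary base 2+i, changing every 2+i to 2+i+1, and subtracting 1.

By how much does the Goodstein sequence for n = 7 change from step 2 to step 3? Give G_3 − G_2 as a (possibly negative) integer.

2868

G_0 = 7. HB_2(7) = 2^2 + 2 + 1. Bump = 31. G_1 = 30.
G_1 = 30. HB_3(30) = 3^3 + 3. Bump = 260. G_2 = 259.
G_2 = 259. HB_4(259) = 4^4 + 3. Bump = 3128. G_3 = 3127.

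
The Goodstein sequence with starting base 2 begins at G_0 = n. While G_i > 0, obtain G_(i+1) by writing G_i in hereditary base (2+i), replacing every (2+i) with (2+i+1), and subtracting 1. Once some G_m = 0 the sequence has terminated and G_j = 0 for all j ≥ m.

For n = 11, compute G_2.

11 —HB2→ 2^(2 + 1) + 2 + 1 —bump→ 3^(3 + 1) + 3 + 1 = 85 —(−1)→ 84
84 —HB3→ 3^(3 + 1) + 3 —bump→ 4^(4 + 1) + 4 = 1028 —(−1)→ 1027
1027 —HB4→ 4^(4 + 1) + 3 —bump→ 5^(5 + 1) + 3 = 15628 —(−1)→ 15627

1027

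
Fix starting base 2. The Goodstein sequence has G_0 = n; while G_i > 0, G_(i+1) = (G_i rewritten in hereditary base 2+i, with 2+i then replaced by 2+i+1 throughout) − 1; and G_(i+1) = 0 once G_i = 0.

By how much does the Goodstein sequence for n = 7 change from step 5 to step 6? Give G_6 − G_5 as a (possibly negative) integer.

step 0: 7 = 2^2 + 2 + 1; sub 3 for 2: 3^3 + 3 + 1; = 31; G_1 = 31−1 = 30
step 1: 30 = 3^3 + 3; sub 4 for 3: 4^4 + 4; = 260; G_2 = 260−1 = 259
step 2: 259 = 4^4 + 3; sub 5 for 4: 5^5 + 3; = 3128; G_3 = 3128−1 = 3127
step 3: 3127 = 5^5 + 2; sub 6 for 5: 6^6 + 2; = 46658; G_4 = 46658−1 = 46657
step 4: 46657 = 6^6 + 1; sub 7 for 6: 7^7 + 1; = 823544; G_5 = 823544−1 = 823543
step 5: 823543 = 7^7; sub 8 for 7: 8^8; = 16777216; G_6 = 16777216−1 = 16777215

15953672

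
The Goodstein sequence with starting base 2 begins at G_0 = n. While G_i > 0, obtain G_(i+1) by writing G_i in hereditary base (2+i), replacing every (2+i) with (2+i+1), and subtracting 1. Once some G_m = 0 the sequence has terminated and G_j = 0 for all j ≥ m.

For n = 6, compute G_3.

3125

base 2: 6 = 2^2 + 2; at 3: 3^3 + 3 = 30; next = 29
base 3: 29 = 3^3 + 2; at 4: 4^4 + 2 = 258; next = 257
base 4: 257 = 4^4 + 1; at 5: 5^5 + 1 = 3126; next = 3125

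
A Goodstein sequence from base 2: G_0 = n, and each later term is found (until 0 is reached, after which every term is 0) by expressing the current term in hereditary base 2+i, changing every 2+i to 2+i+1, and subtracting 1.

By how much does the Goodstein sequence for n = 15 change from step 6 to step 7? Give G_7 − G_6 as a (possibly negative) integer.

i=0: 15 = 2^(2 + 1) + 2^2 + 2 + 1 (b=2); 2→3: 3^(3 + 1) + 3^3 + 3 + 1 = 112; 112−1 = 111
i=1: 111 = 3^(3 + 1) + 3^3 + 3 (b=3); 3→4: 4^(4 + 1) + 4^4 + 4 = 1284; 1284−1 = 1283
i=2: 1283 = 4^(4 + 1) + 4^4 + 3 (b=4); 4→5: 5^(5 + 1) + 5^5 + 3 = 18753; 18753−1 = 18752
i=3: 18752 = 5^(5 + 1) + 5^5 + 2 (b=5); 5→6: 6^(6 + 1) + 6^6 + 2 = 326594; 326594−1 = 326593
i=4: 326593 = 6^(6 + 1) + 6^6 + 1 (b=6); 6→7: 7^(7 + 1) + 7^7 + 1 = 6588345; 6588345−1 = 6588344
i=5: 6588344 = 7^(7 + 1) + 7^7 (b=7); 7→8: 8^(8 + 1) + 8^8 = 150994944; 150994944−1 = 150994943
i=6: 150994943 = 8^(8 + 1) + 7·8^7 + 7·8^6 + 7·8^5 + 7·8^4 + 7·8^3 + 7·8^2 + 7·8 + 7 (b=8); 8→9: 9^(9 + 1) + 7·9^7 + 7·9^6 + 7·9^5 + 7·9^4 + 7·9^3 + 7·9^2 + 7·9 + 7 = 3524450281; 3524450281−1 = 3524450280

3373455337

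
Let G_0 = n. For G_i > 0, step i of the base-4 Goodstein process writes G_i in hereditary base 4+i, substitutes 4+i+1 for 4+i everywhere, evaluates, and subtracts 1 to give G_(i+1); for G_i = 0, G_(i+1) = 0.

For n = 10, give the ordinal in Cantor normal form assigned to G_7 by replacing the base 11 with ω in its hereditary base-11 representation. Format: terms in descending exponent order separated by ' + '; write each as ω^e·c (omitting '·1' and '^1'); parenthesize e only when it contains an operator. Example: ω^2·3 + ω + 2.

[0] 10 ≡ 2·4 + 2 (base 4). Lift 5: 12. −1: 11.
[1] 11 ≡ 2·5 + 1 (base 5). Lift 6: 13. −1: 12.
[2] 12 ≡ 2·6 (base 6). Lift 7: 14. −1: 13.
[3] 13 ≡ 7 + 6 (base 7). Lift 8: 14. −1: 13.
[4] 13 ≡ 8 + 5 (base 8). Lift 9: 14. −1: 13.
[5] 13 ≡ 9 + 4 (base 9). Lift 10: 14. −1: 13.
[6] 13 ≡ 10 + 3 (base 10). Lift 11: 14. −1: 13.

ω + 2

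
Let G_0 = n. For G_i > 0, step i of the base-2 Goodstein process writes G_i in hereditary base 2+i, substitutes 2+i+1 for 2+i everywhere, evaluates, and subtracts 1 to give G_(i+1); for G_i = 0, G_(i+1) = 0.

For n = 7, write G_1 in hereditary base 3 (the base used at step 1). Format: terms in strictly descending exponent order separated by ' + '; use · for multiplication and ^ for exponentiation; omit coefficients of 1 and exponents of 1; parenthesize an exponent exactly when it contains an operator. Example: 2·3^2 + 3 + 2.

3^3 + 3

7 —HB2→ 2^2 + 2 + 1 —bump→ 3^3 + 3 + 1 = 31 —(−1)→ 30
30 —HB3→ 3^3 + 3 —bump→ 4^4 + 4 = 260 —(−1)→ 259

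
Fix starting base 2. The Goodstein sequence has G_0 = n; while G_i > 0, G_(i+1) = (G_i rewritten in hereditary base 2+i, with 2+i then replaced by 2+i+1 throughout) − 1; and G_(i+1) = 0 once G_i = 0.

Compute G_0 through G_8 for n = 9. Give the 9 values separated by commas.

G_0=9  [base 2] 2^(2 + 1) + 1  →[2↦3]→  3^(3 + 1) + 1 = 82  −1 ⇒ G_1=81
G_1=81  [base 3] 3^(3 + 1)  →[3↦4]→  4^(4 + 1) = 1024  −1 ⇒ G_2=1023
G_2=1023  [base 4] 3·4^4 + 3·4^3 + 3·4^2 + 3·4 + 3  →[4↦5]→  3·5^5 + 3·5^3 + 3·5^2 + 3·5 + 3 = 9843  −1 ⇒ G_3=9842
G_3=9842  [base 5] 3·5^5 + 3·5^3 + 3·5^2 + 3·5 + 2  →[5↦6]→  3·6^6 + 3·6^3 + 3·6^2 + 3·6 + 2 = 140744  −1 ⇒ G_4=140743
G_4=140743  [base 6] 3·6^6 + 3·6^3 + 3·6^2 + 3·6 + 1  →[6↦7]→  3·7^7 + 3·7^3 + 3·7^2 + 3·7 + 1 = 2471827  −1 ⇒ G_5=2471826
G_5=2471826  [base 7] 3·7^7 + 3·7^3 + 3·7^2 + 3·7  →[7↦8]→  3·8^8 + 3·8^3 + 3·8^2 + 3·8 = 50333400  −1 ⇒ G_6=50333399
G_6=50333399  [base 8] 3·8^8 + 3·8^3 + 3·8^2 + 2·8 + 7  →[8↦9]→  3·9^9 + 3·9^3 + 3·9^2 + 2·9 + 7 = 1162263922  −1 ⇒ G_7=1162263921
G_7=1162263921  [base 9] 3·9^9 + 3·9^3 + 3·9^2 + 2·9 + 6  →[9↦10]→  3·10^10 + 3·10^3 + 3·10^2 + 2·10 + 6 = 30000003326  −1 ⇒ G_8=30000003325

9, 81, 1023, 9842, 140743, 2471826, 50333399, 1162263921, 30000003325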